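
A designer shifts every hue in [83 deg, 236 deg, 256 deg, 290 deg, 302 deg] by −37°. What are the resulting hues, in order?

46°, 199°, 219°, 253°, 265°

83 − 37 = 46°
236 − 37 = 199°
256 − 37 = 219°
290 − 37 = 253°
302 − 37 = 265°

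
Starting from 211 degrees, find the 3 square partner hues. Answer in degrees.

A square tetradic scheme places four hues every 90°.
211 + 90 = 301°
211 + 180 = 391 → 391 − 360 = 31°
211 + 270 = 481 → 481 − 360 = 121°

301°, 31° and 121°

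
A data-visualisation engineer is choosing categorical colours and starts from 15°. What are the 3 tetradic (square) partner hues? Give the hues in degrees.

105°, 195°, and 285°

A square tetradic scheme places four hues every 90°.
15 + 90 = 105°
15 + 180 = 195°
15 + 270 = 285°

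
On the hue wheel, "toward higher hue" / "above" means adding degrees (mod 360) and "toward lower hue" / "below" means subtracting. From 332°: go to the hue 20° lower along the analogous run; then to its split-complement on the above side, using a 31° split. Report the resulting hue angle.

analog 20° ↓ −20°: 332 − 20 = 312°
split-comp 31° ↑ +211°: 312 + 211 = 523 → 523 − 360 = 163°

163°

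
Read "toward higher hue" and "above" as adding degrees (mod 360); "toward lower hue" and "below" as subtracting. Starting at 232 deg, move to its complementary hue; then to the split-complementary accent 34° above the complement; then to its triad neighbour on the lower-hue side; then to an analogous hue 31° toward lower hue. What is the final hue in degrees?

complement +180°: 232 + 180 = 412 → 412 − 360 = 52°
split-comp 34° ↑ +214°: 52 + 214 = 266°
triadic ↓ −120°: 266 − 120 = 146°
analog 31° ↓ −31°: 146 − 31 = 115°

115°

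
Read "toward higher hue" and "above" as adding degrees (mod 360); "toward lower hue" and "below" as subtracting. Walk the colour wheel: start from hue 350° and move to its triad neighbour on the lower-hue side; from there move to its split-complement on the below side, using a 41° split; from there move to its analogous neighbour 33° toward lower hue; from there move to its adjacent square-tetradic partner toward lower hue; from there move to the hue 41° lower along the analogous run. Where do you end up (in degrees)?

205°

350 − 120 = 230°   (triadic ↓)
230 + 139 = 369 → 369 − 360 = 9°   (split-comp 41° ↓)
9 − 33 = -24 → -24 + 360 = 336°   (analog 33° ↓)
336 − 90 = 246°   (square ↓)
246 − 41 = 205°   (analog 41° ↓)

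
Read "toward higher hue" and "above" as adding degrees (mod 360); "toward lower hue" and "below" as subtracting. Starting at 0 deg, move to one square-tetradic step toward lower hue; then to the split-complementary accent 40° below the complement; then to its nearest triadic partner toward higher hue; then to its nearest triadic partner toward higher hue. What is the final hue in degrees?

−90° (square ↓): 0 − 90 = -90 → -90 + 360 = 270°
+140° (split-comp 40° ↓): 270 + 140 = 410 → 410 − 360 = 50°
+120° (triadic ↑): 50 + 120 = 170°
+120° (triadic ↑): 170 + 120 = 290°

290°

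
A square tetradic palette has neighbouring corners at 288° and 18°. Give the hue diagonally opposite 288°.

A square tetradic scheme places four hues 90° apart; opposite corners are 180° apart.
288 + 180 = 468 → 468 − 360 = 108°

108°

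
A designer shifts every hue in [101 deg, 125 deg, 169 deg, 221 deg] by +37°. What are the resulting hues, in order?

101 + 37 = 138°
125 + 37 = 162°
169 + 37 = 206°
221 + 37 = 258°

138°, 162°, 206°, 258°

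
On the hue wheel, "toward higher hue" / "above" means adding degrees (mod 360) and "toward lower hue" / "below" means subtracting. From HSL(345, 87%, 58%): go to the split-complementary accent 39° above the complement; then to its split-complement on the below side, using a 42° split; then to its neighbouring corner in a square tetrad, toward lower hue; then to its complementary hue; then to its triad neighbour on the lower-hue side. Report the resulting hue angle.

312°

split-comp 39° ↑ +219°: 345 + 219 = 564 → 564 − 360 = 204°
split-comp 42° ↓ +138°: 204 + 138 = 342°
square ↓ −90°: 342 − 90 = 252°
complement +180°: 252 + 180 = 432 → 432 − 360 = 72°
triadic ↓ −120°: 72 − 120 = -48 → -48 + 360 = 312°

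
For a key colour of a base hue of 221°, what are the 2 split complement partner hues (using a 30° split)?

Split-complementary hues sit 30° either side of the complement.
Complement of 221°: 221 + 180 = 401 → 401 − 360 = 41°
41 − 30 = 11°
41 + 30 = 71°

11° and 71°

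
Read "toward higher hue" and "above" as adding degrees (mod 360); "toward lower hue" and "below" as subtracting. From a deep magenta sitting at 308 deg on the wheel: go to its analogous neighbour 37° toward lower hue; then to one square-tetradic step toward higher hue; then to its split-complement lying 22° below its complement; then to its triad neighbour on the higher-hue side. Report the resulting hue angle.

279°

−37° (analog 37° ↓): 308 − 37 = 271°
+90° (square ↑): 271 + 90 = 361 → 361 − 360 = 1°
+158° (split-comp 22° ↓): 1 + 158 = 159°
+120° (triadic ↑): 159 + 120 = 279°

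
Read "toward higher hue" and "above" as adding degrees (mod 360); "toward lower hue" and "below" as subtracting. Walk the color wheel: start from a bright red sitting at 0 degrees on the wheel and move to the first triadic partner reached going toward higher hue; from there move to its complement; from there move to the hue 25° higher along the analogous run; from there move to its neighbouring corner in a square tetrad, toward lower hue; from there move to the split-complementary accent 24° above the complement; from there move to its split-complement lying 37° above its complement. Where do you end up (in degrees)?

+120° (triadic ↑): 0 + 120 = 120°
+180° (complement): 120 + 180 = 300°
+25° (analog 25° ↑): 300 + 25 = 325°
−90° (square ↓): 325 − 90 = 235°
+204° (split-comp 24° ↑): 235 + 204 = 439 → 439 − 360 = 79°
+217° (split-comp 37° ↑): 79 + 217 = 296°

296°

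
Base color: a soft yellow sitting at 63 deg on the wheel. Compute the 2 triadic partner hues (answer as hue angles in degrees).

183° and 303°

A triad places three hues 120° apart.
63 + 120 = 183°
63 + 240 = 303°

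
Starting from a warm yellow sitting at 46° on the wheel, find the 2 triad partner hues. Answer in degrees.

166° and 286°

A triad places three hues 120° apart.
46 + 120 = 166°
46 + 240 = 286°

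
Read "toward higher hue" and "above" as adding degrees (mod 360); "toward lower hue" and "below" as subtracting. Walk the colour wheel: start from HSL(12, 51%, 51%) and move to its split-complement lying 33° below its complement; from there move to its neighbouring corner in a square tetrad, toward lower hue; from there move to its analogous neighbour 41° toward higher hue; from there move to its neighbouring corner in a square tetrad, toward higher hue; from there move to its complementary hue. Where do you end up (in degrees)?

20°

split-comp 33° ↓ +147°: 12 + 147 = 159°
square ↓ −90°: 159 − 90 = 69°
analog 41° ↑ +41°: 69 + 41 = 110°
square ↑ +90°: 110 + 90 = 200°
complement +180°: 200 + 180 = 380 → 380 − 360 = 20°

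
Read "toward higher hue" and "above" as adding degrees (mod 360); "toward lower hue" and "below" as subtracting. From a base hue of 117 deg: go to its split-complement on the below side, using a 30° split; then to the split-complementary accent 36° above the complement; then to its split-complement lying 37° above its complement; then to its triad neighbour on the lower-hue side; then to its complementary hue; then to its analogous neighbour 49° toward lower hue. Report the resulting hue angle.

split-comp 30° ↓ +150°: 117 + 150 = 267°
split-comp 36° ↑ +216°: 267 + 216 = 483 → 483 − 360 = 123°
split-comp 37° ↑ +217°: 123 + 217 = 340°
triadic ↓ −120°: 340 − 120 = 220°
complement +180°: 220 + 180 = 400 → 400 − 360 = 40°
analog 49° ↓ −49°: 40 − 49 = -9 → -9 + 360 = 351°

351°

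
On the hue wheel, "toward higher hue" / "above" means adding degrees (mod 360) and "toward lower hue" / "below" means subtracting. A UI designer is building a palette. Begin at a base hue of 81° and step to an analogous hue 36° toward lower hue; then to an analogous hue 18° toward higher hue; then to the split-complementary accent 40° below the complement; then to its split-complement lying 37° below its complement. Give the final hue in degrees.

346°

81 − 36 = 45°   (analog 36° ↓)
45 + 18 = 63°   (analog 18° ↑)
63 + 140 = 203°   (split-comp 40° ↓)
203 + 143 = 346°   (split-comp 37° ↓)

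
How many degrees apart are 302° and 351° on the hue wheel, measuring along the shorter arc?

49°

|302 − 351| = 49.
49 ≤ 180, so the shorter arc is 49°.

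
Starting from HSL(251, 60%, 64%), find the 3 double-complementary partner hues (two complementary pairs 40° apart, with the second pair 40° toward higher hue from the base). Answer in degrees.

A rectangular tetradic uses two complementary pairs 40° apart: offsets 0°, 40°, 180°, 220°.
251 + 40 = 291°
251 + 180 = 431 → 431 − 360 = 71°
251 + 220 = 471 → 471 − 360 = 111°

291°, 71°, and 111°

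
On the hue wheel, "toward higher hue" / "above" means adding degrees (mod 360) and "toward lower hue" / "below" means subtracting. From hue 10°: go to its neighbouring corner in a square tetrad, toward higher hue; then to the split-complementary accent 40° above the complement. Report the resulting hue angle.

square ↑ +90°: 10 + 90 = 100°
split-comp 40° ↑ +220°: 100 + 220 = 320°

320°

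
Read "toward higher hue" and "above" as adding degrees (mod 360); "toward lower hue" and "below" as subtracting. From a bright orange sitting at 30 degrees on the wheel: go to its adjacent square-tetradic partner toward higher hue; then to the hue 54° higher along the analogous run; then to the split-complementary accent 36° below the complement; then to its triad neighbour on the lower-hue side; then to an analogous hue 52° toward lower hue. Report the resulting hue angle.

146°

square ↑ +90°: 30 + 90 = 120°
analog 54° ↑ +54°: 120 + 54 = 174°
split-comp 36° ↓ +144°: 174 + 144 = 318°
triadic ↓ −120°: 318 − 120 = 198°
analog 52° ↓ −52°: 198 − 52 = 146°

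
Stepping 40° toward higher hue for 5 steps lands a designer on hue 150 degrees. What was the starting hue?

5 steps of 40° (toward higher hue) give a net shift of +200°.
Start = end − shift: 150 − 200 = -50 → -50 + 360 = 310°

310°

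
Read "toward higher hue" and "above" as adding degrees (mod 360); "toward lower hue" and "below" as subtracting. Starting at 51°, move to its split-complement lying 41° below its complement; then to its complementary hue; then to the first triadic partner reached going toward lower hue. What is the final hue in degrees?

250°

split-comp 41° ↓ +139°: 51 + 139 = 190°
complement +180°: 190 + 180 = 370 → 370 − 360 = 10°
triadic ↓ −120°: 10 − 120 = -110 → -110 + 360 = 250°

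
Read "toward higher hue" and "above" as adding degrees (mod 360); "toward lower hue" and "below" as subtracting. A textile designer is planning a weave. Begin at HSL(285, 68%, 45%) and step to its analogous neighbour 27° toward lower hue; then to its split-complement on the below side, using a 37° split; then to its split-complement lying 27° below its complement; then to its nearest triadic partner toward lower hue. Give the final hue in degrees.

74°

−27° (analog 27° ↓): 285 − 27 = 258°
+143° (split-comp 37° ↓): 258 + 143 = 401 → 401 − 360 = 41°
+153° (split-comp 27° ↓): 41 + 153 = 194°
−120° (triadic ↓): 194 − 120 = 74°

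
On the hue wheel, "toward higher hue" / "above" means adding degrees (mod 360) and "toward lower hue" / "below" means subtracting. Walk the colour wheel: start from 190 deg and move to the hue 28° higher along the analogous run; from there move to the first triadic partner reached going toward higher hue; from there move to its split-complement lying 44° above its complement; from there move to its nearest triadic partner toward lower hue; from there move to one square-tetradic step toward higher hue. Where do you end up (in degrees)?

172°

+28° (analog 28° ↑): 190 + 28 = 218°
+120° (triadic ↑): 218 + 120 = 338°
+224° (split-comp 44° ↑): 338 + 224 = 562 → 562 − 360 = 202°
−120° (triadic ↓): 202 − 120 = 82°
+90° (square ↑): 82 + 90 = 172°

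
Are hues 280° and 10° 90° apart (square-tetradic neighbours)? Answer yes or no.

yes

Angular distance: |280 − 10| = 270; shorter arc = 360 − 270 = 90°.
90° apart (square-tetradic neighbours) requires 90°.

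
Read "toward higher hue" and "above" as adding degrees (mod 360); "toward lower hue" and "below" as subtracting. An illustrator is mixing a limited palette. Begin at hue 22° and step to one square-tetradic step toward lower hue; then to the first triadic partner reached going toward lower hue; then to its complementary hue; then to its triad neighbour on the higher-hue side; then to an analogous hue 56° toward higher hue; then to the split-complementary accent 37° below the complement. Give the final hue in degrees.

311°

square ↓ −90°: 22 − 90 = -68 → -68 + 360 = 292°
triadic ↓ −120°: 292 − 120 = 172°
complement +180°: 172 + 180 = 352°
triadic ↑ +120°: 352 + 120 = 472 → 472 − 360 = 112°
analog 56° ↑ +56°: 112 + 56 = 168°
split-comp 37° ↓ +143°: 168 + 143 = 311°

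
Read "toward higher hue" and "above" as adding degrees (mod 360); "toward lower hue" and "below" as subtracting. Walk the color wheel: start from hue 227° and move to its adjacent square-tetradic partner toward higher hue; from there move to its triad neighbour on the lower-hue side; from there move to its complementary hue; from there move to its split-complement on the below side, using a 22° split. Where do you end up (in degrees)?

175°

227 + 90 = 317°   (square ↑)
317 − 120 = 197°   (triadic ↓)
197 + 180 = 377 → 377 − 360 = 17°   (complement)
17 + 158 = 175°   (split-comp 22° ↓)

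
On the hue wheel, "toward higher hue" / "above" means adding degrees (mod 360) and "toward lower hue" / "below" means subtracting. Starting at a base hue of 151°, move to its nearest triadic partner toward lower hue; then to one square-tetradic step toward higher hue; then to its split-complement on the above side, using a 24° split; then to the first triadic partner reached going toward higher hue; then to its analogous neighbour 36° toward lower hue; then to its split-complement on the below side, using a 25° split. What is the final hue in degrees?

−120° (triadic ↓): 151 − 120 = 31°
+90° (square ↑): 31 + 90 = 121°
+204° (split-comp 24° ↑): 121 + 204 = 325°
+120° (triadic ↑): 325 + 120 = 445 → 445 − 360 = 85°
−36° (analog 36° ↓): 85 − 36 = 49°
+155° (split-comp 25° ↓): 49 + 155 = 204°

204°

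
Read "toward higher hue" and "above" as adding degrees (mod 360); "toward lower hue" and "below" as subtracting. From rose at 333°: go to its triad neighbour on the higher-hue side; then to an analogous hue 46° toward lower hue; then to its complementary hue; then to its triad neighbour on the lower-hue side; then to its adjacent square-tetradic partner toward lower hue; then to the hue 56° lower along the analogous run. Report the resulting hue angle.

321°

triadic ↑ +120°: 333 + 120 = 453 → 453 − 360 = 93°
analog 46° ↓ −46°: 93 − 46 = 47°
complement +180°: 47 + 180 = 227°
triadic ↓ −120°: 227 − 120 = 107°
square ↓ −90°: 107 − 90 = 17°
analog 56° ↓ −56°: 17 − 56 = -39 → -39 + 360 = 321°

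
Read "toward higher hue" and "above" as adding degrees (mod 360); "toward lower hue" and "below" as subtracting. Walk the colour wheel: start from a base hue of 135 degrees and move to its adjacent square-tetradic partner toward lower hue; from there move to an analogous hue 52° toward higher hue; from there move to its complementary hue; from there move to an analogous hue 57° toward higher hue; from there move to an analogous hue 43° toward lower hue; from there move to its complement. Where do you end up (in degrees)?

square ↓ −90°: 135 − 90 = 45°
analog 52° ↑ +52°: 45 + 52 = 97°
complement +180°: 97 + 180 = 277°
analog 57° ↑ +57°: 277 + 57 = 334°
analog 43° ↓ −43°: 334 − 43 = 291°
complement +180°: 291 + 180 = 471 → 471 − 360 = 111°

111°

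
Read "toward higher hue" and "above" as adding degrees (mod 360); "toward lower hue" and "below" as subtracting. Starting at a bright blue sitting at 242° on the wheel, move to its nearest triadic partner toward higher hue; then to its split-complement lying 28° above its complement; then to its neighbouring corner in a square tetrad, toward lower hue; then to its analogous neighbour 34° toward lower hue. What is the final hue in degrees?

86°

+120° (triadic ↑): 242 + 120 = 362 → 362 − 360 = 2°
+208° (split-comp 28° ↑): 2 + 208 = 210°
−90° (square ↓): 210 − 90 = 120°
−34° (analog 34° ↓): 120 − 34 = 86°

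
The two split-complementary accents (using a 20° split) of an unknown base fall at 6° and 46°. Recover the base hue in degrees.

206°

The accents sit 20° either side of the complement, so the complement is their short-arc midpoint on the wheel.
Short-arc midpoint of 6° and 46°: 26°.
Base is 180° from the complement: 26 − 180 = -154 → -154 + 360 = 206°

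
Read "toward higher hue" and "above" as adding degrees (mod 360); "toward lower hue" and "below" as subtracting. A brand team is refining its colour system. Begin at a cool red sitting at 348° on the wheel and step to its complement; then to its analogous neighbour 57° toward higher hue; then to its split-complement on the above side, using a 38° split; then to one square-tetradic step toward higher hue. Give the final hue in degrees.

173°

348 + 180 = 528 → 528 − 360 = 168°   (complement)
168 + 57 = 225°   (analog 57° ↑)
225 + 218 = 443 → 443 − 360 = 83°   (split-comp 38° ↑)
83 + 90 = 173°   (square ↑)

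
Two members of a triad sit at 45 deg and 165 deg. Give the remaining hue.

285°

A triad spaces three hues 120° apart.
The full set is {45°, 165°, 285°}.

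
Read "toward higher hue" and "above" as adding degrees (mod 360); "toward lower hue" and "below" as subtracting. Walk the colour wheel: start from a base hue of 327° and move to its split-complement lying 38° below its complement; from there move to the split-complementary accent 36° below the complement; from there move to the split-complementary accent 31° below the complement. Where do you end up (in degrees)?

42°

+142° (split-comp 38° ↓): 327 + 142 = 469 → 469 − 360 = 109°
+144° (split-comp 36° ↓): 109 + 144 = 253°
+149° (split-comp 31° ↓): 253 + 149 = 402 → 402 − 360 = 42°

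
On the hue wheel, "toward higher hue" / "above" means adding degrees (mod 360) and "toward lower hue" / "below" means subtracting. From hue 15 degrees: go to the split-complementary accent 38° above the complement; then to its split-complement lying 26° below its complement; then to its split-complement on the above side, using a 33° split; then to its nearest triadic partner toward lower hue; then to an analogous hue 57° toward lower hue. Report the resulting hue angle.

15 + 218 = 233°   (split-comp 38° ↑)
233 + 154 = 387 → 387 − 360 = 27°   (split-comp 26° ↓)
27 + 213 = 240°   (split-comp 33° ↑)
240 − 120 = 120°   (triadic ↓)
120 − 57 = 63°   (analog 57° ↓)

63°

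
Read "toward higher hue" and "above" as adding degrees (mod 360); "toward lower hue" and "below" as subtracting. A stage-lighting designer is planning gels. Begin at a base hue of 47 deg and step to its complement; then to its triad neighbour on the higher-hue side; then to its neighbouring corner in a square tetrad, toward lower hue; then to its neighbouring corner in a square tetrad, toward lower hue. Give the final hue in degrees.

167°

complement +180°: 47 + 180 = 227°
triadic ↑ +120°: 227 + 120 = 347°
square ↓ −90°: 347 − 90 = 257°
square ↓ −90°: 257 − 90 = 167°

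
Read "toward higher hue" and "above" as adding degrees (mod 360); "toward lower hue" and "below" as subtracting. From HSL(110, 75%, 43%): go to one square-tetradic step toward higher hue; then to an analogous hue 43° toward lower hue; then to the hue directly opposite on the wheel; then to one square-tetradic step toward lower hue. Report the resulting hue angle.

247°

square ↑ +90°: 110 + 90 = 200°
analog 43° ↓ −43°: 200 − 43 = 157°
complement +180°: 157 + 180 = 337°
square ↓ −90°: 337 − 90 = 247°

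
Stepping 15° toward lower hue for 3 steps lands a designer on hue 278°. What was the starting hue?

3 steps of 15° (toward lower hue) give a net shift of −45°.
Start = end − shift: 278 + 45 = 323°

323°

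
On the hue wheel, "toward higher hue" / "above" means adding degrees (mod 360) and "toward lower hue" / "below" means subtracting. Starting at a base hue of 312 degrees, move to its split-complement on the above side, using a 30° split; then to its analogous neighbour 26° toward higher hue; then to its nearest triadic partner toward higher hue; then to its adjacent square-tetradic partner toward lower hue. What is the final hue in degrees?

+210° (split-comp 30° ↑): 312 + 210 = 522 → 522 − 360 = 162°
+26° (analog 26° ↑): 162 + 26 = 188°
+120° (triadic ↑): 188 + 120 = 308°
−90° (square ↓): 308 − 90 = 218°

218°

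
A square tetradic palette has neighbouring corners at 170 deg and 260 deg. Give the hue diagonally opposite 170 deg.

350°

A square tetradic scheme places four hues 90° apart; opposite corners are 180° apart.
170 + 180 = 350°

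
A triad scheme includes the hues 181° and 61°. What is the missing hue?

301°

A triad places three hues 120° apart.
The full set through 61° is {61°, 181°, 301°}.
Given {61°, 181°}, the missing hue is 301°.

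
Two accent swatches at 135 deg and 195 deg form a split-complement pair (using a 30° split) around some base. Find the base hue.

345°

The accents sit 30° either side of the complement, so the complement is their short-arc midpoint on the wheel.
Short-arc midpoint of 135° and 195°: 165°.
Base is 180° from the complement: 165 − 180 = -15 → -15 + 360 = 345°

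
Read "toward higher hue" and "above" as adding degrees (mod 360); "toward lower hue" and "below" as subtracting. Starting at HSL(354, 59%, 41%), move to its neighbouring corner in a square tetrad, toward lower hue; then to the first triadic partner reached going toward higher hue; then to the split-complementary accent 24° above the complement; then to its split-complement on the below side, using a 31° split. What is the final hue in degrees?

17°

354 − 90 = 264°   (square ↓)
264 + 120 = 384 → 384 − 360 = 24°   (triadic ↑)
24 + 204 = 228°   (split-comp 24° ↑)
228 + 149 = 377 → 377 − 360 = 17°   (split-comp 31° ↓)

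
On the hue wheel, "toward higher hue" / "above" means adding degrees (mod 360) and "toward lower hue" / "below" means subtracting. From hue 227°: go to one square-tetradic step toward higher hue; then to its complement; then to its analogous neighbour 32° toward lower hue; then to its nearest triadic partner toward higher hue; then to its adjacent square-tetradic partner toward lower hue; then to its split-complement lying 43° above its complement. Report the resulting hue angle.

square ↑ +90°: 227 + 90 = 317°
complement +180°: 317 + 180 = 497 → 497 − 360 = 137°
analog 32° ↓ −32°: 137 − 32 = 105°
triadic ↑ +120°: 105 + 120 = 225°
square ↓ −90°: 225 − 90 = 135°
split-comp 43° ↑ +223°: 135 + 223 = 358°

358°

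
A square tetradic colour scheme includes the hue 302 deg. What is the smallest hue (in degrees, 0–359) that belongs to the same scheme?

32°

A square tetradic scheme places four hues every 90°.
The full set through 302° is {32°, 122°, 212°, 302°}.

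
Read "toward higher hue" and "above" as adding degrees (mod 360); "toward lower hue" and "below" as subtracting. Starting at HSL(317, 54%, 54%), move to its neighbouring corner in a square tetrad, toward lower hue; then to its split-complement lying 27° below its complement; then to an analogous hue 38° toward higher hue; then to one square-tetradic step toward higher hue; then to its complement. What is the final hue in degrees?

−90° (square ↓): 317 − 90 = 227°
+153° (split-comp 27° ↓): 227 + 153 = 380 → 380 − 360 = 20°
+38° (analog 38° ↑): 20 + 38 = 58°
+90° (square ↑): 58 + 90 = 148°
+180° (complement): 148 + 180 = 328°

328°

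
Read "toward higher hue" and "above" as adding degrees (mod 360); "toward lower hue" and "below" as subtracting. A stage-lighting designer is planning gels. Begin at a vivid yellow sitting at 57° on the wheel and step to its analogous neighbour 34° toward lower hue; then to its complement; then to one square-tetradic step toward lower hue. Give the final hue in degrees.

57 − 34 = 23°   (analog 34° ↓)
23 + 180 = 203°   (complement)
203 − 90 = 113°   (square ↓)

113°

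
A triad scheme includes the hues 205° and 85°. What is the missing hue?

325°

A triad places three hues 120° apart.
The full set through 85° is {85°, 205°, 325°}.
Given {85°, 205°}, the missing hue is 325°.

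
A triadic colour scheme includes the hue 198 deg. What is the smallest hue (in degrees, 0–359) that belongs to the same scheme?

A triad places three hues 120° apart.
The full set through 198° is {78°, 198°, 318°}.

78°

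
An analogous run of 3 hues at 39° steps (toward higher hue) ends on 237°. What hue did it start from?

2 steps of 39° (toward higher hue) give a net shift of +78°.
Start = end − shift: 237 − 78 = 159°

159°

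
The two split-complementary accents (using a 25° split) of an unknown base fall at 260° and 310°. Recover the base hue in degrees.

105°

The accents sit 25° either side of the complement, so the complement is their short-arc midpoint on the wheel.
Short-arc midpoint of 260° and 310°: 285°.
Base is 180° from the complement: 285 − 180 = 105°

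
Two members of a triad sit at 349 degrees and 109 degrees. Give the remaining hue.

229°

A triad spaces three hues 120° apart.
The full set is {109°, 229°, 349°}.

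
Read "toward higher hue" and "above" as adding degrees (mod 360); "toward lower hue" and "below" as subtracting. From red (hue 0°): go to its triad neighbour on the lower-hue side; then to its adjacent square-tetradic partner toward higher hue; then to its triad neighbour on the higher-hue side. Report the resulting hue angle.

90°

−120° (triadic ↓): 0 − 120 = -120 → -120 + 360 = 240°
+90° (square ↑): 240 + 90 = 330°
+120° (triadic ↑): 330 + 120 = 450 → 450 − 360 = 90°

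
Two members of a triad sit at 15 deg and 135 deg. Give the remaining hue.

A triad spaces three hues 120° apart.
The full set is {15°, 135°, 255°}.

255°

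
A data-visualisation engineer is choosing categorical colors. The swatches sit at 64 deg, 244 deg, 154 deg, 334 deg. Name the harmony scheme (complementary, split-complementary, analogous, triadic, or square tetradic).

Sort the hues: 64°, 154°, 244°, 334°.
Successive gaps around the wheel: 90°, 90°, 90°, 90°.
Four hues every 90° form a square tetradic scheme.

square tetradic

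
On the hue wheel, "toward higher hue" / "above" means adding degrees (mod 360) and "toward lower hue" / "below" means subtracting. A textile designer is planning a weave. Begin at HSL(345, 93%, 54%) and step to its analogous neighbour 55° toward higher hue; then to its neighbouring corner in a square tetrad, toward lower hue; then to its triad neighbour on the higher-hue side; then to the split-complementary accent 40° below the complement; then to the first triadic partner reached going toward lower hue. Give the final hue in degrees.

90°

analog 55° ↑ +55°: 345 + 55 = 400 → 400 − 360 = 40°
square ↓ −90°: 40 − 90 = -50 → -50 + 360 = 310°
triadic ↑ +120°: 310 + 120 = 430 → 430 − 360 = 70°
split-comp 40° ↓ +140°: 70 + 140 = 210°
triadic ↓ −120°: 210 − 120 = 90°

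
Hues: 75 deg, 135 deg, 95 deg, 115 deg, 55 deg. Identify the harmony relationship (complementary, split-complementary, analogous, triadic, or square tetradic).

analogous

Sort the hues: 55°, 75°, 95°, 115°, 135°.
Successive gaps around the wheel: 20°, 20°, 20°, 20°, 280°.
A run of hues at equal small steps (20°) with one large closing gap is an analogous group.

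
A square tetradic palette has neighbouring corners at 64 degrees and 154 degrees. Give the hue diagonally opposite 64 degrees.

244°

A square tetradic scheme places four hues 90° apart; opposite corners are 180° apart.
64 + 180 = 244°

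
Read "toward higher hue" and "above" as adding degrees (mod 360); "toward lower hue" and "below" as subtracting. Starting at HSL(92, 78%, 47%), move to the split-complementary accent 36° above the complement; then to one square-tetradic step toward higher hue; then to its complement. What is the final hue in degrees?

+216° (split-comp 36° ↑): 92 + 216 = 308°
+90° (square ↑): 308 + 90 = 398 → 398 − 360 = 38°
+180° (complement): 38 + 180 = 218°

218°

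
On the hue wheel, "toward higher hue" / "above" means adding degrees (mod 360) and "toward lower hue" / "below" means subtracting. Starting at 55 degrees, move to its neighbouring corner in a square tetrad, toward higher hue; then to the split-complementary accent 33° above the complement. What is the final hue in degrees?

55 + 90 = 145°   (square ↑)
145 + 213 = 358°   (split-comp 33° ↑)

358°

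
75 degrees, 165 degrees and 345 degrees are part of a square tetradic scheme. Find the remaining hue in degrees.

255°

A square tetradic scheme places four hues every 90°.
The full set through 75° is {75°, 165°, 255°, 345°}.
Given {75°, 165°, 345°}, the missing hue is 255°.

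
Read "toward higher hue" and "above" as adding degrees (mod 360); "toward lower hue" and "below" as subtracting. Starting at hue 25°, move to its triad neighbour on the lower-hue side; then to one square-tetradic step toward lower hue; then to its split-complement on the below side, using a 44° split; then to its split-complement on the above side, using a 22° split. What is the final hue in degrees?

153°

−120° (triadic ↓): 25 − 120 = -95 → -95 + 360 = 265°
−90° (square ↓): 265 − 90 = 175°
+136° (split-comp 44° ↓): 175 + 136 = 311°
+202° (split-comp 22° ↑): 311 + 202 = 513 → 513 − 360 = 153°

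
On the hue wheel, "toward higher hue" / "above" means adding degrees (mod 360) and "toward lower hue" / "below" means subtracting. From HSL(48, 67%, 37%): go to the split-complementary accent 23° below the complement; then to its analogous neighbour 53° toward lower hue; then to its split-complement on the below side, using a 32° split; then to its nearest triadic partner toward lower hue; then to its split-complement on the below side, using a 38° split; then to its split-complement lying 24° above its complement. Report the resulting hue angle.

166°

+157° (split-comp 23° ↓): 48 + 157 = 205°
−53° (analog 53° ↓): 205 − 53 = 152°
+148° (split-comp 32° ↓): 152 + 148 = 300°
−120° (triadic ↓): 300 − 120 = 180°
+142° (split-comp 38° ↓): 180 + 142 = 322°
+204° (split-comp 24° ↑): 322 + 204 = 526 → 526 − 360 = 166°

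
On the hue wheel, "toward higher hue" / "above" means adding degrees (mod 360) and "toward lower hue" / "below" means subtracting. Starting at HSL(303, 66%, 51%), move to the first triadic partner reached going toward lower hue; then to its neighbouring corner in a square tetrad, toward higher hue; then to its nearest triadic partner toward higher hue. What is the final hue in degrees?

33°

triadic ↓ −120°: 303 − 120 = 183°
square ↑ +90°: 183 + 90 = 273°
triadic ↑ +120°: 273 + 120 = 393 → 393 − 360 = 33°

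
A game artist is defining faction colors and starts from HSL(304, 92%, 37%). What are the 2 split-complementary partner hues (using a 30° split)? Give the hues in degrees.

Split-complementary hues sit 30° either side of the complement.
Complement of 304°: 304 + 180 = 484 → 484 − 360 = 124°
124 − 30 = 94°
124 + 30 = 154°

94° and 154°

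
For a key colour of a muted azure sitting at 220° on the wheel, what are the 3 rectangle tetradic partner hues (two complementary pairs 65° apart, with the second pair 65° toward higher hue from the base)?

A rectangular tetradic uses two complementary pairs 65° apart: offsets 0°, 65°, 180°, 245°.
220 + 65 = 285°
220 + 180 = 400 → 400 − 360 = 40°
220 + 245 = 465 → 465 − 360 = 105°

285°, 40°, and 105°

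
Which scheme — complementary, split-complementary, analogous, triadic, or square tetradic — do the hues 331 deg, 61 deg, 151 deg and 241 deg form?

square tetradic

Sort the hues: 61°, 151°, 241°, 331°.
Successive gaps around the wheel: 90°, 90°, 90°, 90°.
Four hues every 90° form a square tetradic scheme.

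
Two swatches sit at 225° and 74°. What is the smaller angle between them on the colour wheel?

|225 − 74| = 151.
151 ≤ 180, so the shorter arc is 151°.

151°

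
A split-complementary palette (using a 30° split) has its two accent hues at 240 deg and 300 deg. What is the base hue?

90°

The accents sit 30° either side of the complement, so the complement is their short-arc midpoint on the wheel.
Short-arc midpoint of 240° and 300°: 270°.
Base is 180° from the complement: 270 − 180 = 90°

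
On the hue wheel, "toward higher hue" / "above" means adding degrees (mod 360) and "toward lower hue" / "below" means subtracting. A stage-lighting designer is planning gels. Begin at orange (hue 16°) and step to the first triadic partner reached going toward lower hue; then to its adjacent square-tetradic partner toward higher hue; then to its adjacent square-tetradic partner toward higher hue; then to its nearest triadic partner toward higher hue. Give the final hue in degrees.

16 − 120 = -104 → -104 + 360 = 256°   (triadic ↓)
256 + 90 = 346°   (square ↑)
346 + 90 = 436 → 436 − 360 = 76°   (square ↑)
76 + 120 = 196°   (triadic ↑)

196°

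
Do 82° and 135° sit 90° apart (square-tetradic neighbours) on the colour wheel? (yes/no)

Angular distance: |82 − 135| = 53 = 53°.
90° apart (square-tetradic neighbours) requires 90°.

no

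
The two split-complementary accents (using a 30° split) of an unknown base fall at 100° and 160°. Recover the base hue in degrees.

The accents sit 30° either side of the complement, so the complement is their short-arc midpoint on the wheel.
Short-arc midpoint of 100° and 160°: 130°.
Base is 180° from the complement: 130 − 180 = -50 → -50 + 360 = 310°

310°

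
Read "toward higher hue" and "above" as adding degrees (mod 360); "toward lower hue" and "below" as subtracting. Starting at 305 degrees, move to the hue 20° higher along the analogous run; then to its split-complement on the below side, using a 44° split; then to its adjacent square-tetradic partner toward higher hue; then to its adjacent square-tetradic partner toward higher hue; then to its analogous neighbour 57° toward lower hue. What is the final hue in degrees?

224°

analog 20° ↑ +20°: 305 + 20 = 325°
split-comp 44° ↓ +136°: 325 + 136 = 461 → 461 − 360 = 101°
square ↑ +90°: 101 + 90 = 191°
square ↑ +90°: 191 + 90 = 281°
analog 57° ↓ −57°: 281 − 57 = 224°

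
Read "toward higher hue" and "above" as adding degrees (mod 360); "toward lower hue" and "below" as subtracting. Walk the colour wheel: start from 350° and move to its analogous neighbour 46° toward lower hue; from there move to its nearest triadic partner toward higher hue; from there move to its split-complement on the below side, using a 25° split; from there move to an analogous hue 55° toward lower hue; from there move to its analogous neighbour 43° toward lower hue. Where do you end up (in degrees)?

121°

analog 46° ↓ −46°: 350 − 46 = 304°
triadic ↑ +120°: 304 + 120 = 424 → 424 − 360 = 64°
split-comp 25° ↓ +155°: 64 + 155 = 219°
analog 55° ↓ −55°: 219 − 55 = 164°
analog 43° ↓ −43°: 164 − 43 = 121°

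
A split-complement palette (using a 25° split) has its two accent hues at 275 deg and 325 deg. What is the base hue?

The accents sit 25° either side of the complement, so the complement is their short-arc midpoint on the wheel.
Short-arc midpoint of 275° and 325°: 300°.
Base is 180° from the complement: 300 − 180 = 120°

120°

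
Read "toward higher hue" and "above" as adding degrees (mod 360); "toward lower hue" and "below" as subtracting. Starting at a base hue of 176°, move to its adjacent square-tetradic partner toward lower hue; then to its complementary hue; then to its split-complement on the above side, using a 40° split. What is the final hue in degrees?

square ↓ −90°: 176 − 90 = 86°
complement +180°: 86 + 180 = 266°
split-comp 40° ↑ +220°: 266 + 220 = 486 → 486 − 360 = 126°

126°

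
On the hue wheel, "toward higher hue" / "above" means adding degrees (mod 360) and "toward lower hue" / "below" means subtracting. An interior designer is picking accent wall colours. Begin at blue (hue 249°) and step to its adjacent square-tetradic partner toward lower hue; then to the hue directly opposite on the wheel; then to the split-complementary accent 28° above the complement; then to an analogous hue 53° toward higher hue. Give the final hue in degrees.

240°

square ↓ −90°: 249 − 90 = 159°
complement +180°: 159 + 180 = 339°
split-comp 28° ↑ +208°: 339 + 208 = 547 → 547 − 360 = 187°
analog 53° ↑ +53°: 187 + 53 = 240°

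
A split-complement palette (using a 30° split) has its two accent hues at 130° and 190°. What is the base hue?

The accents sit 30° either side of the complement, so the complement is their short-arc midpoint on the wheel.
Short-arc midpoint of 130° and 190°: 160°.
Base is 180° from the complement: 160 − 180 = -20 → -20 + 360 = 340°

340°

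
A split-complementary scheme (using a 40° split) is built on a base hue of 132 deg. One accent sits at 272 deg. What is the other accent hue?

Split-complementary hues sit 40° either side of the complement.
Complement of the base 132°: 132 + 180 = 312°
The given accent 272° is 40° one side of 312°; the other accent sits 40° the other side: 312 + 40 = 352°

352°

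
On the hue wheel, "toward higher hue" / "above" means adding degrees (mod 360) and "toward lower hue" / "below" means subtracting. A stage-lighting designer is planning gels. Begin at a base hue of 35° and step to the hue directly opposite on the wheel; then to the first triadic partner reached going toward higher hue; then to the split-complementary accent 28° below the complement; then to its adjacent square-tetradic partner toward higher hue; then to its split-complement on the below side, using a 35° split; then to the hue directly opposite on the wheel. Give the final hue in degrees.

182°

35 + 180 = 215°   (complement)
215 + 120 = 335°   (triadic ↑)
335 + 152 = 487 → 487 − 360 = 127°   (split-comp 28° ↓)
127 + 90 = 217°   (square ↑)
217 + 145 = 362 → 362 − 360 = 2°   (split-comp 35° ↓)
2 + 180 = 182°   (complement)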